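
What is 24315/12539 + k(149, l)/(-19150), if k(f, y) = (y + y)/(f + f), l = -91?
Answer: 69380346299/35778155650 ≈ 1.9392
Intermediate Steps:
k(f, y) = y/f (k(f, y) = (2*y)/((2*f)) = (2*y)*(1/(2*f)) = y/f)
24315/12539 + k(149, l)/(-19150) = 24315/12539 - 91/149/(-19150) = 24315*(1/12539) - 91*1/149*(-1/19150) = 24315/12539 - 91/149*(-1/19150) = 24315/12539 + 91/2853350 = 69380346299/35778155650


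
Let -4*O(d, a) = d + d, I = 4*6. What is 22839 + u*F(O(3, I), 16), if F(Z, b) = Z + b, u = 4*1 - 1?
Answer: 45765/2 ≈ 22883.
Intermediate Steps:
I = 24
u = 3 (u = 4 - 1 = 3)
O(d, a) = -d/2 (O(d, a) = -(d + d)/4 = -d/2)
22839 + u*F(O(3, I), 16) = 22839 + 3*(-½*3 + 16) = 22839 + 3*(-3/2 + 16) = 22839 + 3*(29/2) = 22839 + 87/2 = 45765/2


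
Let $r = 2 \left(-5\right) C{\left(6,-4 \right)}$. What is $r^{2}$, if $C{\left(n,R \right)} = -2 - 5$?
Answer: $4900$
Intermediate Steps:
$C{\left(n,R \right)} = -7$ ($C{\left(n,R \right)} = -2 - 5 = -7$)
$r = 70$ ($r = 2 \left(-5\right) \left(-7\right) = \left(-10\right) \left(-7\right) = 70$)
$r^{2} = 70^{2} = 4900$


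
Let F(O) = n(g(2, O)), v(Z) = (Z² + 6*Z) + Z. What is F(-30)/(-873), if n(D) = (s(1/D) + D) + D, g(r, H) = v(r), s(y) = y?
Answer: -649/15714 ≈ -0.041301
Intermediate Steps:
v(Z) = Z² + 7*Z
g(r, H) = r*(7 + r)
n(D) = 1/D + 2*D (n(D) = (1/D + D) + D = (D + 1/D) + D = 1/D + 2*D)
F(O) = 649/18 (F(O) = 1/(2*(7 + 2)) + 2*(2*(7 + 2)) = 1/(2*9) + 2*(2*9) = 1/18 + 2*18 = 1/18 + 36 = 649/18)
F(-30)/(-873) = (649/18)/(-873) = (649/18)*(-1/873) = -649/15714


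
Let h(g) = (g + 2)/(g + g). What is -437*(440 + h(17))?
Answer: -6545823/34 ≈ -1.9252e+5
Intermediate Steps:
h(g) = (2 + g)/(2*g) (h(g) = (2 + g)/((2*g)) = (2 + g)*(1/(2*g)) = (2 + g)/(2*g))
-437*(440 + h(17)) = -437*(440 + (½)*(2 + 17)/17) = -437*(440 + (½)*(1/17)*19) = -437*(440 + 19/34) = -437*14979/34 = -6545823/34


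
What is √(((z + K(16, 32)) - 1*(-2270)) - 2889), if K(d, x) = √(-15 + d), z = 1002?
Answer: 8*√6 ≈ 19.596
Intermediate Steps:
√(((z + K(16, 32)) - 1*(-2270)) - 2889) = √(((1002 + √(-15 + 16)) - 1*(-2270)) - 2889) = √(((1002 + √1) + 2270) - 2889) = √(((1002 + 1) + 2270) - 2889) = √((1003 + 2270) - 2889) = √(3273 - 2889) = √384 = 8*√6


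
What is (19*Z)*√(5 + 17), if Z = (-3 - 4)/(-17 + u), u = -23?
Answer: 133*√22/40 ≈ 15.596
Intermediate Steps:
Z = 7/40 (Z = (-3 - 4)/(-17 - 23) = -7/(-40) = -7*(-1/40) = 7/40 ≈ 0.17500)
(19*Z)*√(5 + 17) = (19*(7/40))*√(5 + 17) = 133*√22/40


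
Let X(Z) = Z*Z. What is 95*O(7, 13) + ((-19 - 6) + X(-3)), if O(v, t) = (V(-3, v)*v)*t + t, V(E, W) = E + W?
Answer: 35799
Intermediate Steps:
X(Z) = Z²
O(v, t) = t + t*v*(-3 + v) (O(v, t) = ((-3 + v)*v)*t + t = (v*(-3 + v))*t + t = t*v*(-3 + v) + t = t + t*v*(-3 + v))
95*O(7, 13) + ((-19 - 6) + X(-3)) = 95*(13*(1 + 7*(-3 + 7))) + ((-19 - 6) + (-3)²) = 95*(13*(1 + 7*4)) + (-25 + 9) = 95*(13*(1 + 28)) - 16 = 95*(13*29) - 16 = 95*377 - 16 = 35815 - 16 = 35799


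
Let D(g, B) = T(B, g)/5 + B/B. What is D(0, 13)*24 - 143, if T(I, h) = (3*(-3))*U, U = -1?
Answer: -379/5 ≈ -75.800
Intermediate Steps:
T(I, h) = 9 (T(I, h) = (3*(-3))*(-1) = -9*(-1) = 9)
D(g, B) = 14/5 (D(g, B) = 9/5 + B/B = 9*(1/5) + 1 = 9/5 + 1 = 14/5)
D(0, 13)*24 - 143 = (14/5)*24 - 143 = 336/5 - 143 = -379/5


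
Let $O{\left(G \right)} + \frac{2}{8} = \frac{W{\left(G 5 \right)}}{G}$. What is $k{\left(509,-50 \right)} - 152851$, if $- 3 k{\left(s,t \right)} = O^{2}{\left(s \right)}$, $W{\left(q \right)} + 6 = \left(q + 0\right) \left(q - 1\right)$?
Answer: $- \frac{672575491344457}{12435888} \approx -5.4083 \cdot 10^{7}$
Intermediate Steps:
$W{\left(q \right)} = -6 + q \left(-1 + q\right)$ ($W{\left(q \right)} = -6 + \left(q + 0\right) \left(q - 1\right) = -6 + q \left(-1 + q\right)$)
$O{\left(G \right)} = - \frac{1}{4} + \frac{-6 - 5 G + 25 G^{2}}{G}$ ($O{\left(G \right)} = - \frac{1}{4} + \frac{-6 + \left(G 5\right)^{2} - G 5}{G} = - \frac{1}{4} + \frac{-6 + \left(5 G\right)^{2} - 5 G}{G} = - \frac{1}{4} + \frac{-6 + 25 G^{2} - 5 G}{G} = - \frac{1}{4} + \frac{-6 - 5 G + 25 G^{2}}{G}$)
$k{\left(s,t \right)} = - \frac{\left(- \frac{21}{4} - \frac{6}{s} + 25 s\right)^{2}}{3}$
$k{\left(509,-50 \right)} - 152851 = - \frac{\left(24 - 100 \cdot 509^{2} + 21 \cdot 509\right)^{2}}{48 \cdot 259081} - 152851 = \left(- \frac{1}{48}\right) \frac{1}{259081} \left(24 - 25908100 + 10689\right)^{2} - 152851 = \left(- \frac{1}{48}\right) \frac{1}{259081} \left(-25897387\right)^{2} - 152851 = \left(- \frac{1}{48}\right) \frac{1}{259081} \cdot 670674653427769 - 152851 = - \frac{670674653427769}{12435888} - 152851 = - \frac{672575491344457}{12435888}$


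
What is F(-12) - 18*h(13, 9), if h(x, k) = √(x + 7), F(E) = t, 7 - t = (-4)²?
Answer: -9 - 36*√5 ≈ -89.498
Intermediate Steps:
t = -9 (t = 7 - 1*(-4)² = 7 - 1*16 = 7 - 16 = -9)
F(E) = -9
h(x, k) = √(7 + x)
F(-12) - 18*h(13, 9) = -9 - 18*√(7 + 13) = -9 - 36*√5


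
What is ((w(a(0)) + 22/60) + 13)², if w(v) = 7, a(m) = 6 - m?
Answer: 373321/900 ≈ 414.80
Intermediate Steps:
((w(a(0)) + 22/60) + 13)² = ((7 + 22/60) + 13)² = ((7 + 22*(1/60)) + 13)² = ((7 + 11/30) + 13)² = (221/30 + 13)² = (611/30)² = 373321/900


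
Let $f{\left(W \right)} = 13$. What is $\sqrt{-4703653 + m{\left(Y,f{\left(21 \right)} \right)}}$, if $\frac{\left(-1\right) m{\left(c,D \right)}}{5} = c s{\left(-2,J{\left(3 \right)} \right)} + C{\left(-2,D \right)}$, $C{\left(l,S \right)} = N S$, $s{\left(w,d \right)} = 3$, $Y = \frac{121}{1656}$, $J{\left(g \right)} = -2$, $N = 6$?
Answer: $\frac{i \sqrt{358335263058}}{276} \approx 2168.9 i$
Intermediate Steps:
$Y = \frac{121}{1656}$ ($Y = 121 \cdot \frac{1}{1656} = \frac{121}{1656} \approx 0.073068$)
$C{\left(l,S \right)} = 6 S$
$m{\left(c,D \right)} = - 30 D - 15 c$ ($m{\left(c,D \right)} = - 5 \left(c 3 + 6 D\right) = - 5 \left(3 c + 6 D\right) = - 30 D - 15 c$)
$\sqrt{-4703653 + m{\left(Y,f{\left(21 \right)} \right)}} = \sqrt{-4703653 - \frac{215885}{552}} = \sqrt{- \frac{2596632341}{552}} = \frac{i \sqrt{358335263058}}{276}$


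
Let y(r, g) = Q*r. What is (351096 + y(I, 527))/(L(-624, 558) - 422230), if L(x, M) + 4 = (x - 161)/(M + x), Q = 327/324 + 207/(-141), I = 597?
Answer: -6529500571/7858397838 ≈ -0.83089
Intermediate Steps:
Q = -2329/5076 (Q = 327*(1/324) + 207*(-1/141) = 109/108 - 69/47 = -2329/5076 ≈ -0.45883)
y(r, g) = -2329*r/5076
L(x, M) = -4 + (-161 + x)/(M + x) (L(x, M) = -4 + (x - 161)/(M + x) = -4 + (-161 + x)/(M + x))
(351096 + y(I, 527))/(L(-624, 558) - 422230) = (351096 - 2329/5076*597)/((-161 - 4*558 - 3*(-624))/(558 - 624) - 422230) = (351096 - 463471/1692)/((-161 - 2232 + 1872)/(-66) - 422230) = 593590961/(1692*(-1/66*(-521) - 422230)) = 593590961/(1692*(521/66 - 422230)) = 593590961/(1692*(-27866659/66)) = (593590961/1692)*(-66/27866659) = -6529500571/7858397838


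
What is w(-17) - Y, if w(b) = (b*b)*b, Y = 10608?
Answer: -15521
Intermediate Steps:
w(b) = b³ (w(b) = b²*b = b³)
w(-17) - Y = (-17)³ - 1*10608 = -4913 - 10608 = -15521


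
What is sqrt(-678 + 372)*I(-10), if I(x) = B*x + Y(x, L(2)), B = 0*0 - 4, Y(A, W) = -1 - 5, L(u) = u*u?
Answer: 102*I*sqrt(34) ≈ 594.76*I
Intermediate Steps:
L(u) = u**2
Y(A, W) = -6
B = -4 (B = 0 - 4 = -4)
I(x) = -6 - 4*x (I(x) = -4*x - 6 = -6 - 4*x)
sqrt(-678 + 372)*I(-10) = sqrt(-678 + 372)*(-6 - 4*(-10)) = sqrt(-306)*(-6 + 40) = (3*I*sqrt(34))*34 = 102*I*sqrt(34)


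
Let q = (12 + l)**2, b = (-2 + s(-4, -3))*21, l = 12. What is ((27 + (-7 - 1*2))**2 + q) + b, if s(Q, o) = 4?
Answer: 942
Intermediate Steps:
b = 42 (b = (-2 + 4)*21 = 2*21 = 42)
q = 576 (q = (12 + 12)**2 = 24**2 = 576)
((27 + (-7 - 1*2))**2 + q) + b = ((27 + (-7 - 1*2))**2 + 576) + 42 = ((27 + (-7 - 2))**2 + 576) + 42 = ((27 - 9)**2 + 576) + 42 = (18**2 + 576) + 42 = (324 + 576) + 42 = 900 + 42 = 942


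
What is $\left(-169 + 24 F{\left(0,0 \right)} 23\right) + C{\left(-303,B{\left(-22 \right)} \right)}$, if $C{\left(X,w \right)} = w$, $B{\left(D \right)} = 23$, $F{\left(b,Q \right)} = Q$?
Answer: $-146$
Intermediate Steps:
$\left(-169 + 24 F{\left(0,0 \right)} 23\right) + C{\left(-303,B{\left(-22 \right)} \right)} = \left(-169 + 24 \cdot 0 \cdot 23\right) + 23 = \left(-169 + 0 \cdot 23\right) + 23 = \left(-169 + 0\right) + 23 = -169 + 23 = -146$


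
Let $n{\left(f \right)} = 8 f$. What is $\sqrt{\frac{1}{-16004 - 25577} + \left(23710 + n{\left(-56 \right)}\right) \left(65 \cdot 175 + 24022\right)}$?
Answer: $\frac{\sqrt{1423650439630877273}}{41581} \approx 28695.0$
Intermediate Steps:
$\sqrt{\frac{1}{-16004 - 25577} + \left(23710 + n{\left(-56 \right)}\right) \left(65 \cdot 175 + 24022\right)} = \sqrt{\frac{1}{-16004 - 25577} + \left(23710 + 8 \left(-56\right)\right) \left(65 \cdot 175 + 24022\right)} = \sqrt{\frac{1}{-41581} + \left(23710 - 448\right) \left(11375 + 24022\right)} = \sqrt{- \frac{1}{41581} + 23262 \cdot 35397} = \sqrt{- \frac{1}{41581} + 823405014} = \sqrt{\frac{34238003887133}{41581}} = \frac{\sqrt{1423650439630877273}}{41581}$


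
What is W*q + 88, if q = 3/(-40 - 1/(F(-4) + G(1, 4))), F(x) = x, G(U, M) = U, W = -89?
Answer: 11273/119 ≈ 94.731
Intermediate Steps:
q = -9/119 (q = 3/(-40 - 1/(-4 + 1)) = 3/(-40 - 1/(-3)) = 3/(-40 - 1*(-⅓)) = 3/(-40 + ⅓) = 3/(-119/3) = 3*(-3/119) = -9/119 ≈ -0.075630)
W*q + 88 = -89*(-9/119) + 88 = 801/119 + 88 = 11273/119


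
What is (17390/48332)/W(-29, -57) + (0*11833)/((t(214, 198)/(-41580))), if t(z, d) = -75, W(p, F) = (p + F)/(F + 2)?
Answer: 478225/2078276 ≈ 0.23011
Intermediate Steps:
W(p, F) = (F + p)/(2 + F)
(17390/48332)/W(-29, -57) + (0*11833)/((t(214, 198)/(-41580))) = (17390/48332)/(((-57 - 29)/(2 - 57))) + (0*11833)/((-75/(-41580))) = (17390*(1/48332))/((-86/(-55))) + 0/((-75*(-1/41580))) = 8695/(24166*((-1/55*(-86)))) + 0/(5/2772) = 8695/(24166*(86/55)) + 0*(2772/5) = (8695/24166)*(55/86) + 0 = 478225/2078276 + 0 = 478225/2078276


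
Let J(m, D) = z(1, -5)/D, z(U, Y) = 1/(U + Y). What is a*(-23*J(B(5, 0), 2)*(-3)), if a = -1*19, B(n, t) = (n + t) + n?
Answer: 1311/8 ≈ 163.88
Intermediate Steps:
B(n, t) = t + 2*n
J(m, D) = -1/(4*D) (J(m, D) = 1/((1 - 5)*D) = 1/((-4)*D) = -1/(4*D))
a = -19
a*(-23*J(B(5, 0), 2)*(-3)) = -19*(-(-23)/(4*2))*(-3) = -19*(-23*(-⅛))*(-3) = -437*(-3)/8 = -19*(-69/8) = 1311/8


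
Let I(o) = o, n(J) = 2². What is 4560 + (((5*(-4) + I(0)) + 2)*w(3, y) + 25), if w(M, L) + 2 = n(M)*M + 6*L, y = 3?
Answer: 4081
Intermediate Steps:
n(J) = 4
w(M, L) = -2 + 4*M + 6*L (w(M, L) = -2 + (4*M + 6*L) = -2 + 4*M + 6*L)
4560 + (((5*(-4) + I(0)) + 2)*w(3, y) + 25) = 4560 + (((5*(-4) + 0) + 2)*(-2 + 4*3 + 6*3) + 25) = 4560 + (((-20 + 0) + 2)*(-2 + 12 + 18) + 25) = 4560 + ((-20 + 2)*28 + 25) = 4560 + (-18*28 + 25) = 4560 + (-504 + 25) = 4560 - 479 = 4081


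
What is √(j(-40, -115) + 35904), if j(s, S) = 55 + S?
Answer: 2*√8961 ≈ 189.33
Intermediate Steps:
√(j(-40, -115) + 35904) = √((55 - 115) + 35904) = √(-60 + 35904) = √35844 = 2*√8961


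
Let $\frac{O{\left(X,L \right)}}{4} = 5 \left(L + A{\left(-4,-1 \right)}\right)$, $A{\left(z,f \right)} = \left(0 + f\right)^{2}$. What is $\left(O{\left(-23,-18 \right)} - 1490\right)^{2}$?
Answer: $3348900$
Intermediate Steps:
$A{\left(z,f \right)} = f^{2}$
$O{\left(X,L \right)} = 20 + 20 L$ ($O{\left(X,L \right)} = 4 \cdot 5 \left(L + \left(-1\right)^{2}\right) = 4 \cdot 5 \left(L + 1\right) = 4 \cdot 5 \left(1 + L\right) = 4 \left(5 + 5 L\right) = 20 + 20 L$)
$\left(O{\left(-23,-18 \right)} - 1490\right)^{2} = \left(\left(20 + 20 \left(-18\right)\right) - 1490\right)^{2} = \left(\left(20 - 360\right) - 1490\right)^{2} = \left(-340 - 1490\right)^{2} = \left(-1830\right)^{2} = 3348900$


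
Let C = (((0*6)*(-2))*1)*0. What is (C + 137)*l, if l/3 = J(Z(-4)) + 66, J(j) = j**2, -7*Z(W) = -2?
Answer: 1330818/49 ≈ 27160.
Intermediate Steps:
Z(W) = 2/7 (Z(W) = -1/7*(-2) = 2/7)
C = 0 (C = ((0*(-2))*1)*0 = (0*1)*0 = 0*0 = 0)
l = 9714/49 (l = 3*((2/7)**2 + 66) = 3*(4/49 + 66) = 3*(3238/49) = 9714/49 ≈ 198.24)
(C + 137)*l = (0 + 137)*(9714/49) = 137*(9714/49) = 1330818/49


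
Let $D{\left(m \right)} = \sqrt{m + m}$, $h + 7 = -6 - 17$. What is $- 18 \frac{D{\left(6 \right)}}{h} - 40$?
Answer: $-40 + \frac{6 \sqrt{3}}{5} \approx -37.922$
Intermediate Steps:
$h = -30$ ($h = -7 - 23 = -30$)
$D{\left(m \right)} = \sqrt{2} \sqrt{m}$ ($D{\left(m \right)} = \sqrt{2 m} = \sqrt{2} \sqrt{m}$)
$- 18 \frac{D{\left(6 \right)}}{h} - 40 = - 18 \frac{\sqrt{2} \sqrt{6}}{-30} - 40 = - 18 \cdot 2 \sqrt{3} \left(- \frac{1}{30}\right) - 40 = - 18 \left(- \frac{\sqrt{3}}{15}\right) - 40 = \frac{6 \sqrt{3}}{5} - 40 = -40 + \frac{6 \sqrt{3}}{5}$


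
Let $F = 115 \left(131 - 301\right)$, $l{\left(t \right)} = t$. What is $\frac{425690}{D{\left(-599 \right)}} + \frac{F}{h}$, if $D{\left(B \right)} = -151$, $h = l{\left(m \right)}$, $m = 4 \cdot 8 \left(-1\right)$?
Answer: $- \frac{5335015}{2416} \approx -2208.2$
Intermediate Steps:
$m = -32$ ($m = 32 \left(-1\right) = -32$)
$h = -32$
$F = -19550$ ($F = 115 \left(-170\right) = -19550$)
$\frac{425690}{D{\left(-599 \right)}} + \frac{F}{h} = \frac{425690}{-151} - \frac{19550}{-32} = 425690 \left(- \frac{1}{151}\right) - - \frac{9775}{16} = - \frac{425690}{151} + \frac{9775}{16} = - \frac{5335015}{2416}$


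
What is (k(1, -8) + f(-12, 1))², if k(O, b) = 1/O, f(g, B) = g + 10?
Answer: 1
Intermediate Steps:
f(g, B) = 10 + g
(k(1, -8) + f(-12, 1))² = (1/1 + (10 - 12))² = (1 - 2)² = (-1)² = 1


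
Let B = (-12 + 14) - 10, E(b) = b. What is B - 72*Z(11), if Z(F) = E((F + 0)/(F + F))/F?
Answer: -124/11 ≈ -11.273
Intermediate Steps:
Z(F) = 1/(2*F) (Z(F) = ((F + 0)/(F + F))/F = (F/((2*F)))/F = (F*(1/(2*F)))/F = 1/(2*F))
B = -8 (B = 2 - 10 = -8)
B - 72*Z(11) = -8 - 36/11 = -124/11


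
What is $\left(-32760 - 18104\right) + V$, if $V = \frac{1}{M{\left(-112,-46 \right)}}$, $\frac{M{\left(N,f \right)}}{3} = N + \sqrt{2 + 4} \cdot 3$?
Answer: $- \frac{952937096}{18735} - \frac{\sqrt{6}}{12490} \approx -50864.0$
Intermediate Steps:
$M{\left(N,f \right)} = 3 N + 9 \sqrt{6}$ ($M{\left(N,f \right)} = 3 \left(N + \sqrt{2 + 4} \cdot 3\right) = 3 \left(N + \sqrt{6} \cdot 3\right) = 3 \left(N + 3 \sqrt{6}\right) = 3 N + 9 \sqrt{6}$)
$V = \frac{1}{-336 + 9 \sqrt{6}}$ ($V = \frac{1}{3 \left(-112\right) + 9 \sqrt{6}} = \frac{1}{-336 + 9 \sqrt{6}} \approx -0.0031852$)
$\left(-32760 - 18104\right) + V = \left(-32760 - 18104\right) - \left(\frac{56}{18735} + \frac{\sqrt{6}}{12490}\right) = -50864 - \left(\frac{56}{18735} + \frac{\sqrt{6}}{12490}\right) = - \frac{952937096}{18735} - \frac{\sqrt{6}}{12490}$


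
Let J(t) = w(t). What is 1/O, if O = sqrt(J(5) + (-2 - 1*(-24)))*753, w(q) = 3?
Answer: 1/3765 ≈ 0.00026560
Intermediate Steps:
J(t) = 3
O = 3765 (O = sqrt(3 + (-2 - 1*(-24)))*753 = sqrt(3 + (-2 + 24))*753 = sqrt(3 + 22)*753 = sqrt(25)*753 = 5*753 = 3765)
1/O = 1/3765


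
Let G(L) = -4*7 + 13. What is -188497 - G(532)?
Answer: -188482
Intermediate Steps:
G(L) = -15 (G(L) = -28 + 13 = -15)
-188497 - G(532) = -188497 - 1*(-15) = -188497 + 15 = -188482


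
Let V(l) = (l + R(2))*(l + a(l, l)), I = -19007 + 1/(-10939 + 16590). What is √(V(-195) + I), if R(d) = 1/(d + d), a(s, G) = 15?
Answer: 3*√56941516011/5651 ≈ 126.68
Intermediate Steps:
R(d) = 1/(2*d)
I = -107408556/5651 (I = -19007 + 1/5651 = -107408556/5651 ≈ -19007.)
V(l) = (15 + l)*(¼ + l) (V(l) = (l + (½)/2)*(l + 15) = (l + (½)*(½))*(15 + l) = (l + ¼)*(15 + l) = (¼ + l)*(15 + l) = (15 + l)*(¼ + l))
√(V(-195) + I) = √((15/4 + (-195)² + (61/4)*(-195)) - 107408556/5651) = √((15/4 + 38025 - 11895/4) - 107408556/5651) = √(35055 - 107408556/5651) = √(90687249/5651) = 3*√56941516011/5651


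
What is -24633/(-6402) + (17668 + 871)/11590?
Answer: 33681929/6183265 ≈ 5.4473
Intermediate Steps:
-24633/(-6402) + (17668 + 871)/11590 = -24633*(-1/6402) + 18539*(1/11590) = 8211/2134 + 18539/11590 = 33681929/6183265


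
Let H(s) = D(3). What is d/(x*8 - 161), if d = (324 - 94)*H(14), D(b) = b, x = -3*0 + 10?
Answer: -230/27 ≈ -8.5185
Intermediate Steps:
x = 10 (x = 0 + 10 = 10)
H(s) = 3
d = 690 (d = (324 - 94)*3 = 230*3 = 690)
d/(x*8 - 161) = 690/(10*8 - 161) = 690/(80 - 161) = 690/(-81) = 690*(-1/81) = -230/27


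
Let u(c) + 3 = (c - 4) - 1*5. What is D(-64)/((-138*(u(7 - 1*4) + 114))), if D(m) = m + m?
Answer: 64/7245 ≈ 0.0088337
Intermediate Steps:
u(c) = -12 + c (u(c) = -3 + ((c - 4) - 1*5) = -3 + ((-4 + c) - 5) = -3 + (-9 + c) = -12 + c)
D(m) = 2*m
D(-64)/((-138*(u(7 - 1*4) + 114))) = (2*(-64))/((-138*((-12 + (7 - 1*4)) + 114))) = -128*(-1/(138*((-12 + (7 - 4)) + 114))) = -128*(-1/(138*((-12 + 3) + 114))) = -128*(-1/(138*(-9 + 114))) = -128/((-138*105)) = -128/(-14490) = -128*(-1/14490) = 64/7245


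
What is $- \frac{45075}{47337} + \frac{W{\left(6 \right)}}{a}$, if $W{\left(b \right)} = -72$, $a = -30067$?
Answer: $- \frac{450620587}{474427193} \approx -0.94982$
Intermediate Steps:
$- \frac{45075}{47337} + \frac{W{\left(6 \right)}}{a} = - \frac{45075}{47337} - \frac{72}{-30067} = \left(-45075\right) \frac{1}{47337} - - \frac{72}{30067} = - \frac{15025}{15779} + \frac{72}{30067} = - \frac{450620587}{474427193}$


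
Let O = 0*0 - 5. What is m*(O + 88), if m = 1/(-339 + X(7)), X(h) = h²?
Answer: -83/290 ≈ -0.28621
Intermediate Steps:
O = -5 (O = 0 - 5 = -5)
m = -1/290 (m = 1/(-339 + 7²) = 1/(-339 + 49) = 1/(-290) = -1/290 ≈ -0.0034483)
m*(O + 88) = -(-5 + 88)/290 = -1/290*83 = -83/290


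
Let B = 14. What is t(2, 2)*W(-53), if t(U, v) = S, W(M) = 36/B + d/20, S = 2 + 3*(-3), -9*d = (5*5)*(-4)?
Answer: -197/9 ≈ -21.889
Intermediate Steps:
d = 100/9 (d = -5*5*(-4)/9 = -25*(-4)/9 = -1/9*(-100) = 100/9 ≈ 11.111)
S = -7 (S = 2 - 9 = -7)
W(M) = 197/63 (W(M) = 36/14 + (100/9)/20 = 36*(1/14) + (100/9)*(1/20) = 18/7 + 5/9 = 197/63)
t(U, v) = -7
t(2, 2)*W(-53) = -7*197/63 = -197/9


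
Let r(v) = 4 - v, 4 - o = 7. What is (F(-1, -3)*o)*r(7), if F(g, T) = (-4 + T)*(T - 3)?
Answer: 378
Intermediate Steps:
o = -3 (o = 4 - 1*7 = 4 - 7 = -3)
F(g, T) = (-4 + T)*(-3 + T)
(F(-1, -3)*o)*r(7) = ((12 + (-3)² - 7*(-3))*(-3))*(4 - 1*7) = ((12 + 9 + 21)*(-3))*(4 - 7) = (42*(-3))*(-3) = -126*(-3) = 378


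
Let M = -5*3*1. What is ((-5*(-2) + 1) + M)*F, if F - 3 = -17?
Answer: 56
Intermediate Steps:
M = -15 (M = -15*1 = -15)
F = -14 (F = 3 - 17 = -14)
((-5*(-2) + 1) + M)*F = ((-5*(-2) + 1) - 15)*(-14) = ((10 + 1) - 15)*(-14) = (11 - 15)*(-14) = -4*(-14) = 56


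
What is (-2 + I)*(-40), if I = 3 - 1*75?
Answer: 2960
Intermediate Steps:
I = -72 (I = 3 - 75 = -72)
(-2 + I)*(-40) = (-2 - 72)*(-40) = -74*(-40) = 2960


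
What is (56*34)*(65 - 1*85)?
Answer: -38080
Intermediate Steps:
(56*34)*(65 - 1*85) = 1904*(65 - 85) = 1904*(-20) = -38080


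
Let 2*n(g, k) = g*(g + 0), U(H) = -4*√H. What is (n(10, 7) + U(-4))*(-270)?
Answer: -13500 + 2160*I ≈ -13500.0 + 2160.0*I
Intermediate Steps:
n(g, k) = g²/2 (n(g, k) = (g*(g + 0))/2 = (g*g)/2 = g²/2)
(n(10, 7) + U(-4))*(-270) = ((½)*10² - 8*I)*(-270) = ((½)*100 - 8*I)*(-270) = (50 - 8*I)*(-270) = -13500 + 2160*I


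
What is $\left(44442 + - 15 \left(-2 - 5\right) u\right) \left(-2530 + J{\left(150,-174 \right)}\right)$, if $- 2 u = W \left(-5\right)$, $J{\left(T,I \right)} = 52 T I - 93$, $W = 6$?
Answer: $-62574974991$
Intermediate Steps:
$J{\left(T,I \right)} = -93 + 52 I T$ ($J{\left(T,I \right)} = 52 I T - 93 = -93 + 52 I T$)
$u = 15$ ($u = - \frac{6 \left(-5\right)}{2} = \left(- \frac{1}{2}\right) \left(-30\right) = 15$)
$\left(44442 + - 15 \left(-2 - 5\right) u\right) \left(-2530 + J{\left(150,-174 \right)}\right) = \left(44442 + - 15 \left(-2 - 5\right) 15\right) \left(-2530 + \left(-93 + 52 \left(-174\right) 150\right)\right) = \left(44442 + \left(-15\right) \left(-7\right) 15\right) \left(-2530 - 1357293\right) = \left(44442 + 105 \cdot 15\right) \left(-2530 - 1357293\right) = \left(44442 + 1575\right) \left(-1359823\right) = 46017 \left(-1359823\right) = -62574974991$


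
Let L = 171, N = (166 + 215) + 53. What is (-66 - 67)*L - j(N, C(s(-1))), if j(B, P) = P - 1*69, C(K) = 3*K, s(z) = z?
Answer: -22671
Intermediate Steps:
N = 434 (N = 381 + 53 = 434)
j(B, P) = -69 + P (j(B, P) = P - 69 = -69 + P)
(-66 - 67)*L - j(N, C(s(-1))) = (-66 - 67)*171 - (-69 + 3*(-1)) = -133*171 - (-69 - 3) = -22743 - 1*(-72) = -22743 + 72 = -22671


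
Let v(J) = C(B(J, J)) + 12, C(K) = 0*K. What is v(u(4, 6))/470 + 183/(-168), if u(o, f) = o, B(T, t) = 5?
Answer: -13999/13160 ≈ -1.0638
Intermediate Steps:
C(K) = 0
v(J) = 12 (v(J) = 0 + 12 = 12)
v(u(4, 6))/470 + 183/(-168) = 12/470 + 183/(-168) = 12*(1/470) + 183*(-1/168) = 6/235 - 61/56 = -13999/13160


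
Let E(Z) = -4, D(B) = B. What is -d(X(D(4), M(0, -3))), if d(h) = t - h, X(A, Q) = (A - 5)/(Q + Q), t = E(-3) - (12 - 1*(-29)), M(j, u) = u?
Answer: 271/6 ≈ 45.167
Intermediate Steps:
t = -45 (t = -4 - (12 - 1*(-29)) = -4 - (12 + 29) = -4 - 1*41 = -4 - 41 = -45)
X(A, Q) = (-5 + A)/(2*Q) (X(A, Q) = (-5 + A)/((2*Q)) = (-5 + A)*(1/(2*Q)) = (-5 + A)/(2*Q))
d(h) = -45 - h
-d(X(D(4), M(0, -3))) = -(-45 - (-5 + 4)/(2*(-3))) = -(-45 - (-1)*(-1)/(2*3)) = -(-45 - 1*1/6) = -(-45 - 1/6) = -1*(-271/6) = 271/6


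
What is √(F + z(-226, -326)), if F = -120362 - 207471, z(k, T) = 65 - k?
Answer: I*√327542 ≈ 572.31*I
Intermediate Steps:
F = -327833
√(F + z(-226, -326)) = √(-327833 + (65 - 1*(-226))) = √(-327833 + (65 + 226)) = √(-327833 + 291) = √(-327542) = I*√327542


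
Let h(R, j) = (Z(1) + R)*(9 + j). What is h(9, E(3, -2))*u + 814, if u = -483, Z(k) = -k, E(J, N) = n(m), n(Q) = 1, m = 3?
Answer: -37826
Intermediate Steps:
E(J, N) = 1
h(R, j) = (-1 + R)*(9 + j) (h(R, j) = (-1*1 + R)*(9 + j) = (-1 + R)*(9 + j))
h(9, E(3, -2))*u + 814 = (-9 - 1*1 + 9*9 + 9*1)*(-483) + 814 = (-9 - 1 + 81 + 9)*(-483) + 814 = 80*(-483) + 814 = -38640 + 814 = -37826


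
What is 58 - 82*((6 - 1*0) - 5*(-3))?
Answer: -1664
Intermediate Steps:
58 - 82*((6 - 1*0) - 5*(-3)) = 58 - 82*((6 + 0) + 15) = 58 - 82*(6 + 15) = 58 - 82*21 = 58 - 1722 = -1664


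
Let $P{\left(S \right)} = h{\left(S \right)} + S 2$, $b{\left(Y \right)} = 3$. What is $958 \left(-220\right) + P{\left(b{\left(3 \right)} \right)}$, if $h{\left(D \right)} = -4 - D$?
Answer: $-210761$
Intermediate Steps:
$P{\left(S \right)} = -4 + S$ ($P{\left(S \right)} = \left(-4 - S\right) + S 2 = \left(-4 - S\right) + 2 S = -4 + S$)
$958 \left(-220\right) + P{\left(b{\left(3 \right)} \right)} = 958 \left(-220\right) + \left(-4 + 3\right) = -210760 - 1 = -210761$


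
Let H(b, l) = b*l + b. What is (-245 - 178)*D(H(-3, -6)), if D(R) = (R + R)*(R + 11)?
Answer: -329940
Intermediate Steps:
H(b, l) = b + b*l
D(R) = 2*R*(11 + R) (D(R) = (2*R)*(11 + R) = 2*R*(11 + R))
(-245 - 178)*D(H(-3, -6)) = (-245 - 178)*(2*(-3*(1 - 6))*(11 - 3*(1 - 6))) = -846*(-3*(-5))*(11 - 3*(-5)) = -846*15*(11 + 15) = -846*15*26 = -423*780 = -329940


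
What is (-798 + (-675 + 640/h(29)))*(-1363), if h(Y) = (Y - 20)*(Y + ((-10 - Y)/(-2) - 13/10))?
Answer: 1064997769/531 ≈ 2.0056e+6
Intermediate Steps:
h(Y) = (-20 + Y)*(37/10 + 3*Y/2) (h(Y) = (-20 + Y)*(Y + ((-10 - Y)*(-1/2) - 13*1/10)) = (-20 + Y)*(Y + ((5 + Y/2) - 13/10)) = (-20 + Y)*(Y + (37/10 + Y/2)) = (-20 + Y)*(37/10 + 3*Y/2))
(-798 + (-675 + 640/h(29)))*(-1363) = (-798 + (-675 + 640/(-74 - 263/10*29 + (3/2)*29**2)))*(-1363) = (-798 + (-675 + 640/(-74 - 7627/10 + (3/2)*841)))*(-1363) = (-798 + (-675 + 640/(-74 - 7627/10 + 2523/2)))*(-1363) = (-798 + (-675 + 640/(2124/5)))*(-1363) = (-798 + (-675 + 640*(5/2124)))*(-1363) = (-798 + (-675 + 800/531))*(-1363) = (-798 - 357625/531)*(-1363) = -781363/531*(-1363) = 1064997769/531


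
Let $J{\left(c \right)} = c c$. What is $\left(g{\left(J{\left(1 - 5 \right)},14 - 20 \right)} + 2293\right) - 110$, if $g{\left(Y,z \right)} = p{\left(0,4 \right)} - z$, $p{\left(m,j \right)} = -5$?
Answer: $2184$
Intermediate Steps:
$J{\left(c \right)} = c^{2}$
$g{\left(Y,z \right)} = -5 - z$
$\left(g{\left(J{\left(1 - 5 \right)},14 - 20 \right)} + 2293\right) - 110 = \left(\left(-5 - \left(14 - 20\right)\right) + 2293\right) - 110 = \left(\left(-5 - -6\right) + 2293\right) - 110 = \left(\left(-5 + 6\right) + 2293\right) - 110 = \left(1 + 2293\right) - 110 = 2294 - 110 = 2184$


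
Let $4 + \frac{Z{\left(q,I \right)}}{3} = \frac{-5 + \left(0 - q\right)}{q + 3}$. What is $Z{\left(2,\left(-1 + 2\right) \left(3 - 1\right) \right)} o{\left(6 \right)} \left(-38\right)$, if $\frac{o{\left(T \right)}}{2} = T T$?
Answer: $\frac{221616}{5} \approx 44323.0$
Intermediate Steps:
$o{\left(T \right)} = 2 T^{2}$ ($o{\left(T \right)} = 2 T T = 2 T^{2}$)
$Z{\left(q,I \right)} = -12 + \frac{3 \left(-5 - q\right)}{3 + q}$ ($Z{\left(q,I \right)} = -12 + 3 \frac{-5 + \left(0 - q\right)}{q + 3} = -12 + 3 \frac{-5 - q}{3 + q} = -12 + \frac{3 \left(-5 - q\right)}{3 + q}$)
$Z{\left(2,\left(-1 + 2\right) \left(3 - 1\right) \right)} o{\left(6 \right)} \left(-38\right) = \frac{3 \left(-17 - 10\right)}{3 + 2} \cdot 2 \cdot 6^{2} \left(-38\right) = \frac{3 \left(-17 - 10\right)}{5} \cdot 2 \cdot 36 \left(-38\right) = 3 \cdot \frac{1}{5} \left(-27\right) 72 \left(-38\right) = \left(- \frac{81}{5}\right) 72 \left(-38\right) = \left(- \frac{5832}{5}\right) \left(-38\right) = \frac{221616}{5}$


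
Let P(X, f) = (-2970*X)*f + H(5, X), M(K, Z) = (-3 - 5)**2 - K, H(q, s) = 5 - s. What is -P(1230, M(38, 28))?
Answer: 94981825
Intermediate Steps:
M(K, Z) = 64 - K (M(K, Z) = (-8)**2 - K = 64 - K)
P(X, f) = 5 - X - 2970*X*f (P(X, f) = (-2970*X)*f + (5 - X) = -2970*X*f + (5 - X) = 5 - X - 2970*X*f)
-P(1230, M(38, 28)) = -(5 - 1*1230 - 2970*1230*(64 - 1*38)) = -(5 - 1230 - 2970*1230*(64 - 38)) = -(5 - 1230 - 2970*1230*26) = -(5 - 1230 - 94980600) = -1*(-94981825) = 94981825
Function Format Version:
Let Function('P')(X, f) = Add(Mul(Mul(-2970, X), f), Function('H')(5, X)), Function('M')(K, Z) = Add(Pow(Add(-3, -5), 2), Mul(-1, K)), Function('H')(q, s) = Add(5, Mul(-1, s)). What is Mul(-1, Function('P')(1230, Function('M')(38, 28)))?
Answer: 94981825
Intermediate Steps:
Function('M')(K, Z) = Add(64, Mul(-1, K)) (Function('M')(K, Z) = Add(Pow(-8, 2), Mul(-1, K)) = Add(64, Mul(-1, K)))
Function('P')(X, f) = Add(5, Mul(-1, X), Mul(-2970, X, f)) (Function('P')(X, f) = Add(Mul(Mul(-2970, X), f), Add(5, Mul(-1, X))) = Add(Mul(-2970, X, f), Add(5, Mul(-1, X))) = Add(5, Mul(-1, X), Mul(-2970, X, f)))
Mul(-1, Function('P')(1230, Function('M')(38, 28))) = Mul(-1, Add(5, Mul(-1, 1230), Mul(-2970, 1230, Add(64, Mul(-1, 38))))) = Mul(-1, Add(5, -1230, Mul(-2970, 1230, Add(64, -38)))) = Mul(-1, Add(5, -1230, Mul(-2970, 1230, 26))) = Mul(-1, Add(5, -1230, -94980600)) = Mul(-1, -94981825) = 94981825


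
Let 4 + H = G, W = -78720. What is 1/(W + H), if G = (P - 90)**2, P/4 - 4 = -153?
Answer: 1/391872 ≈ 2.5519e-6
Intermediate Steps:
P = -596 (P = 16 + 4*(-153) = 16 - 612 = -596)
G = 470596 (G = (-596 - 90)**2 = (-686)**2 = 470596)
H = 470592 (H = -4 + 470596 = 470592)
1/(W + H) = 1/(-78720 + 470592) = 1/391872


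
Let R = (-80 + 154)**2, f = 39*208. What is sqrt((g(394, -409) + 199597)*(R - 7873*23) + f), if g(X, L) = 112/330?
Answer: I*sqrt(954233077677495)/165 ≈ 1.8722e+5*I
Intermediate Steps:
g(X, L) = 56/165 (g(X, L) = 112*(1/330) = 56/165)
f = 8112
R = 5476 (R = 74**2 = 5476)
sqrt((g(394, -409) + 199597)*(R - 7873*23) + f) = sqrt((56/165 + 199597)*(5476 - 7873*23) + 8112) = sqrt(32933561*(5476 - 181079)/165 + 8112) = sqrt((32933561/165)*(-175603) + 8112) = sqrt(-5783232112283/165 + 8112) = sqrt(-5783230773803/165) = I*sqrt(954233077677495)/165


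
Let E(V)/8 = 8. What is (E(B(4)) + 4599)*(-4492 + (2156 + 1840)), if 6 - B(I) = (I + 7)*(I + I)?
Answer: -2312848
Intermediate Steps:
B(I) = 6 - 2*I*(7 + I) (B(I) = 6 - (I + 7)*(I + I) = 6 - (7 + I)*2*I = 6 - 2*I*(7 + I))
E(V) = 64 (E(V) = 8*8 = 64)
(E(B(4)) + 4599)*(-4492 + (2156 + 1840)) = (64 + 4599)*(-4492 + (2156 + 1840)) = 4663*(-4492 + 3996) = 4663*(-496) = -2312848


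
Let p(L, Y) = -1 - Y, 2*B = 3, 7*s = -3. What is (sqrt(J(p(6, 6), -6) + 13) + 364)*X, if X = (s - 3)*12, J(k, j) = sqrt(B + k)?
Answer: -14976 - 144*sqrt(52 + 2*I*sqrt(22))/7 ≈ -15125.0 - 13.327*I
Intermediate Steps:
s = -3/7 (s = (1/7)*(-3) = -3/7 ≈ -0.42857)
B = 3/2 (B = (1/2)*3 = 3/2 ≈ 1.5000)
J(k, j) = sqrt(3/2 + k)
X = -288/7 (X = (-3/7 - 3)*12 = -24/7*12 = -288/7 ≈ -41.143)
(sqrt(J(p(6, 6), -6) + 13) + 364)*X = (sqrt(sqrt(6 + 4*(-1 - 1*6))/2 + 13) + 364)*(-288/7) = (sqrt(sqrt(6 + 4*(-1 - 6))/2 + 13) + 364)*(-288/7) = (sqrt(sqrt(6 + 4*(-7))/2 + 13) + 364)*(-288/7) = (sqrt(sqrt(6 - 28)/2 + 13) + 364)*(-288/7) = (sqrt(sqrt(-22)/2 + 13) + 364)*(-288/7) = (sqrt((I*sqrt(22))/2 + 13) + 364)*(-288/7) = (sqrt(I*sqrt(22)/2 + 13) + 364)*(-288/7) = (sqrt(13 + I*sqrt(22)/2) + 364)*(-288/7) = (364 + sqrt(13 + I*sqrt(22)/2))*(-288/7) = -14976 - 288*sqrt(13 + I*sqrt(22)/2)/7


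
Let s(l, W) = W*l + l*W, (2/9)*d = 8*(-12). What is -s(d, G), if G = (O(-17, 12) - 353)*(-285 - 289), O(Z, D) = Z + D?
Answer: 177545088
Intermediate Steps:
O(Z, D) = D + Z
G = 205492 (G = ((12 - 17) - 353)*(-285 - 289) = (-5 - 353)*(-574) = -358*(-574) = 205492)
d = -432 (d = 9*(8*(-12))/2 = (9/2)*(-96) = -432)
s(l, W) = 2*W*l (s(l, W) = W*l + W*l = 2*W*l)
-s(d, G) = -2*205492*(-432) = -1*(-177545088) = 177545088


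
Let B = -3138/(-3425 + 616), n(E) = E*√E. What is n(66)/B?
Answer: 30899*√66/523 ≈ 479.97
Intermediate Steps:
n(E) = E^(3/2)
B = 3138/2809 (B = -3138/(-2809) = -3138*(-1/2809) = 3138/2809 ≈ 1.1171)
n(66)/B = 66^(3/2)/(3138/2809) = (66*√66)*(2809/3138) = 30899*√66/523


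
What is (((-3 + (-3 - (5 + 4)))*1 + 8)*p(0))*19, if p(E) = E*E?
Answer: 0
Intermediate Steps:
p(E) = E²
(((-3 + (-3 - (5 + 4)))*1 + 8)*p(0))*19 = (((-3 + (-3 - (5 + 4)))*1 + 8)*0²)*19 = (((-3 + (-3 - 1*9))*1 + 8)*0)*19 = (((-3 + (-3 - 9))*1 + 8)*0)*19 = (((-3 - 12)*1 + 8)*0)*19 = ((-15*1 + 8)*0)*19 = ((-15 + 8)*0)*19 = -7*0*19 = 0*19 = 0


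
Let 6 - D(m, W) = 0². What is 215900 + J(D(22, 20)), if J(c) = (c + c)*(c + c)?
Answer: 216044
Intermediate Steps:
D(m, W) = 6 (D(m, W) = 6 - 1*0² = 6 - 1*0 = 6 + 0 = 6)
J(c) = 4*c² (J(c) = (2*c)*(2*c) = 4*c²)
215900 + J(D(22, 20)) = 215900 + 4*6² = 215900 + 4*36 = 215900 + 144 = 216044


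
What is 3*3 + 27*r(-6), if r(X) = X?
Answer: -153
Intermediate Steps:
3*3 + 27*r(-6) = 3*3 + 27*(-6) = 9 - 162 = -153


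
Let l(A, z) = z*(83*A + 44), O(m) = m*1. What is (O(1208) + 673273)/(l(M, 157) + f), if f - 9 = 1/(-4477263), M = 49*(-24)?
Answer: -3019828825503/68580650615758 ≈ -0.044033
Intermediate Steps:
O(m) = m
M = -1176
l(A, z) = z*(44 + 83*A)
f = 40295366/4477263 (f = 9 + 1/(-4477263) = 9 - 1/4477263 = 40295366/4477263 ≈ 9.0000)
(O(1208) + 673273)/(l(M, 157) + f) = (1208 + 673273)/(157*(44 + 83*(-1176)) + 40295366/4477263) = 674481/(157*(44 - 97608) + 40295366/4477263) = 674481/(157*(-97564) + 40295366/4477263) = 674481/(-15317548 + 40295366/4477263) = 674481/(-68580650615758/4477263) = 674481*(-4477263/68580650615758) = -3019828825503/68580650615758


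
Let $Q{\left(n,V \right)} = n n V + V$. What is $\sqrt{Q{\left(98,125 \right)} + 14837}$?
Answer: $\sqrt{1215462} \approx 1102.5$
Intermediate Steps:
$Q{\left(n,V \right)} = V + V n^{2}$ ($Q{\left(n,V \right)} = n^{2} V + V = V n^{2} + V = V + V n^{2}$)
$\sqrt{Q{\left(98,125 \right)} + 14837} = \sqrt{125 \left(1 + 98^{2}\right) + 14837} = \sqrt{125 \left(1 + 9604\right) + 14837} = \sqrt{125 \cdot 9605 + 14837} = \sqrt{1200625 + 14837} = \sqrt{1215462}$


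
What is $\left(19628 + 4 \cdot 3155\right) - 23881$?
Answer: $8367$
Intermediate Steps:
$\left(19628 + 4 \cdot 3155\right) - 23881 = \left(19628 + 12620\right) - 23881 = 32248 - 23881 = 8367$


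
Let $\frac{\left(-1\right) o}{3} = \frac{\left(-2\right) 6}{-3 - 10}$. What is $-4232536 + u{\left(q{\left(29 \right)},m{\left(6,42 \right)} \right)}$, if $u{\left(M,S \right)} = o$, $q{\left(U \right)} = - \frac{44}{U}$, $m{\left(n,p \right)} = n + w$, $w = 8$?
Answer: $- \frac{55023004}{13} \approx -4.2325 \cdot 10^{6}$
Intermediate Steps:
$m{\left(n,p \right)} = 8 + n$ ($m{\left(n,p \right)} = n + 8 = 8 + n$)
$o = - \frac{36}{13}$ ($o = - 3 \frac{\left(-2\right) 6}{-3 - 10} = - 3 \left(- \frac{12}{-13}\right) = - 3 \left(\left(-12\right) \left(- \frac{1}{13}\right)\right) = \left(-3\right) \frac{12}{13} = - \frac{36}{13} \approx -2.7692$)
$u{\left(M,S \right)} = - \frac{36}{13}$
$-4232536 + u{\left(q{\left(29 \right)},m{\left(6,42 \right)} \right)} = -4232536 - \frac{36}{13} = - \frac{55023004}{13}$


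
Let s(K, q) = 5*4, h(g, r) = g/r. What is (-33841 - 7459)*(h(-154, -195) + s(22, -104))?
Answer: -33486040/39 ≈ -8.5862e+5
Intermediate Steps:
s(K, q) = 20
(-33841 - 7459)*(h(-154, -195) + s(22, -104)) = (-33841 - 7459)*(-154/(-195) + 20) = -41300*(-154*(-1/195) + 20) = -41300*(154/195 + 20) = -41300*4054/195 = -33486040/39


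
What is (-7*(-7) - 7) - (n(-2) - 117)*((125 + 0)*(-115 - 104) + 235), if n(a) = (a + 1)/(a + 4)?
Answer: -3188908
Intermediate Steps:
n(a) = (1 + a)/(4 + a)
(-7*(-7) - 7) - (n(-2) - 117)*((125 + 0)*(-115 - 104) + 235) = (-7*(-7) - 7) - ((1 - 2)/(4 - 2) - 117)*((125 + 0)*(-115 - 104) + 235) = (49 - 7) - (-1/2 - 117)*(125*(-219) + 235) = 42 - ((½)*(-1) - 117)*(-27375 + 235) = 42 - (-½ - 117)*(-27140) = 42 - (-235)*(-27140)/2 = 42 - 1*3188950 = 42 - 3188950 = -3188908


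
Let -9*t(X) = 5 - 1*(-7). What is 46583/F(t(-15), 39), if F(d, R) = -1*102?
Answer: -46583/102 ≈ -456.70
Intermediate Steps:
t(X) = -4/3 (t(X) = -(5 - 1*(-7))/9 = -(5 + 7)/9 = -⅑*12 = -4/3)
F(d, R) = -102
46583/F(t(-15), 39) = 46583/(-102) = 46583*(-1/102) = -46583/102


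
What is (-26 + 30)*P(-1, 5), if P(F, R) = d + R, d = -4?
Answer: 4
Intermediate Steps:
P(F, R) = -4 + R
(-26 + 30)*P(-1, 5) = (-26 + 30)*(-4 + 5) = 4*1 = 4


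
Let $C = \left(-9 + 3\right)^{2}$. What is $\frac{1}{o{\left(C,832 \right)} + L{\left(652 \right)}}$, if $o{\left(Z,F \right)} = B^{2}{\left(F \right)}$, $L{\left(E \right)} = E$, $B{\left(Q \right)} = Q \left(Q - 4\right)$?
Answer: $\frac{1}{474577699468} \approx 2.1071 \cdot 10^{-12}$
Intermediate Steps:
$B{\left(Q \right)} = Q \left(-4 + Q\right)$
$C = 36$ ($C = \left(-6\right)^{2} = 36$)
$o{\left(Z,F \right)} = F^{2} \left(-4 + F\right)^{2}$ ($o{\left(Z,F \right)} = \left(F \left(-4 + F\right)\right)^{2} = F^{2} \left(-4 + F\right)^{2}$)
$\frac{1}{o{\left(C,832 \right)} + L{\left(652 \right)}} = \frac{1}{832^{2} \left(-4 + 832\right)^{2} + 652} = \frac{1}{692224 \cdot 828^{2} + 652} = \frac{1}{692224 \cdot 685584 + 652} = \frac{1}{474577698816 + 652} = \frac{1}{474577699468}$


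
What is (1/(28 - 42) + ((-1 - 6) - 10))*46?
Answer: -5497/7 ≈ -785.29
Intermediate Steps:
(1/(28 - 42) + ((-1 - 6) - 10))*46 = (1/(-14) + (-7 - 10))*46 = (-1/14 - 17)*46 = -239/14*46 = -5497/7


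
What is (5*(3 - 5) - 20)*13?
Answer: -390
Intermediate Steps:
(5*(3 - 5) - 20)*13 = (5*(-2) - 20)*13 = (-10 - 20)*13 = -30*13 = -390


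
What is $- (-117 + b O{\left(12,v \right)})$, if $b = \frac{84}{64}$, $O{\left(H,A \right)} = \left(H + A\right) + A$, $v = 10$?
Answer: $75$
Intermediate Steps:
$O{\left(H,A \right)} = H + 2 A$ ($O{\left(H,A \right)} = \left(A + H\right) + A = H + 2 A$)
$b = \frac{21}{16}$ ($b = 84 \cdot \frac{1}{64} = \frac{21}{16} \approx 1.3125$)
$- (-117 + b O{\left(12,v \right)}) = - (-117 + \frac{21 \left(12 + 2 \cdot 10\right)}{16}) = - (-117 + \frac{21 \left(12 + 20\right)}{16}) = - (-117 + \frac{21}{16} \cdot 32) = - (-117 + 42) = \left(-1\right) \left(-75\right) = 75$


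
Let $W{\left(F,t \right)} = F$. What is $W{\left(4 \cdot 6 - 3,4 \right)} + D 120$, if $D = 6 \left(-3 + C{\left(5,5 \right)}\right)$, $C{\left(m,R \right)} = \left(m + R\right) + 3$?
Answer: $7221$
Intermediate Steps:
$C{\left(m,R \right)} = 3 + R + m$ ($C{\left(m,R \right)} = \left(R + m\right) + 3 = 3 + R + m$)
$D = 60$ ($D = 6 \left(-3 + \left(3 + 5 + 5\right)\right) = 6 \left(-3 + 13\right) = 6 \cdot 10 = 60$)
$W{\left(4 \cdot 6 - 3,4 \right)} + D 120 = \left(4 \cdot 6 - 3\right) + 60 \cdot 120 = \left(24 - 3\right) + 7200 = 21 + 7200 = 7221$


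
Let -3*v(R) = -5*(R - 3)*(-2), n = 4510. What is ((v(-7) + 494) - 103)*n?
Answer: 5741230/3 ≈ 1.9137e+6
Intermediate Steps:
v(R) = 10 - 10*R/3 (v(R) = -(-5*(R - 3))*(-2)/3 = -(-5*(-3 + R))*(-2)/3 = -(15 - 5*R)*(-2)/3 = -(-30 + 10*R)/3 = 10 - 10*R/3)
((v(-7) + 494) - 103)*n = (((10 - 10/3*(-7)) + 494) - 103)*4510 = (((10 + 70/3) + 494) - 103)*4510 = ((100/3 + 494) - 103)*4510 = (1582/3 - 103)*4510 = (1273/3)*4510 = 5741230/3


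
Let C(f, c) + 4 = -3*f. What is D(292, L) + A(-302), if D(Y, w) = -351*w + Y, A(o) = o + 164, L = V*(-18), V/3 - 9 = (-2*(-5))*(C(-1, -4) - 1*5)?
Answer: -966500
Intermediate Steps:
C(f, c) = -4 - 3*f
V = -153 (V = 27 + 3*((-2*(-5))*((-4 - 3*(-1)) - 1*5)) = 27 + 3*(10*((-4 + 3) - 5)) = 27 + 3*(10*(-1 - 5)) = 27 + 3*(10*(-6)) = 27 + 3*(-60) = 27 - 180 = -153)
L = 2754 (L = -153*(-18) = 2754)
A(o) = 164 + o
D(Y, w) = Y - 351*w
D(292, L) + A(-302) = (292 - 351*2754) + (164 - 302) = (292 - 966654) - 138 = -966362 - 138 = -966500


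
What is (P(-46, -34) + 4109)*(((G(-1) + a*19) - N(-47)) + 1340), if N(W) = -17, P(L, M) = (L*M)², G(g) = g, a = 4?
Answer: 3508693560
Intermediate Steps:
P(L, M) = L²*M²
(P(-46, -34) + 4109)*(((G(-1) + a*19) - N(-47)) + 1340) = ((-46)²*(-34)² + 4109)*(((-1 + 4*19) - 1*(-17)) + 1340) = (2116*1156 + 4109)*(((-1 + 76) + 17) + 1340) = (2446096 + 4109)*((75 + 17) + 1340) = 2450205*(92 + 1340) = 2450205*1432 = 3508693560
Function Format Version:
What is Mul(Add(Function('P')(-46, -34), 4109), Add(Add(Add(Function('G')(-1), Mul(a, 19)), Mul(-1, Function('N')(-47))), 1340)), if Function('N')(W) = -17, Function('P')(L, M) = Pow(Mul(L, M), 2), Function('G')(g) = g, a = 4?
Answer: 3508693560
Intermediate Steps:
Function('P')(L, M) = Mul(Pow(L, 2), Pow(M, 2))
Mul(Add(Function('P')(-46, -34), 4109), Add(Add(Add(Function('G')(-1), Mul(a, 19)), Mul(-1, Function('N')(-47))), 1340)) = Mul(Add(Mul(Pow(-46, 2), Pow(-34, 2)), 4109), Add(Add(Add(-1, Mul(4, 19)), Mul(-1, -17)), 1340)) = Mul(Add(Mul(2116, 1156), 4109), Add(Add(Add(-1, 76), 17), 1340)) = Mul(Add(2446096, 4109), Add(Add(75, 17), 1340)) = Mul(2450205, Add(92, 1340)) = Mul(2450205, 1432) = 3508693560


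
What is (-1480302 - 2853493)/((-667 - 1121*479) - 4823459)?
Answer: 866759/1072217 ≈ 0.80838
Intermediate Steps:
(-1480302 - 2853493)/((-667 - 1121*479) - 4823459) = -4333795/((-667 - 536959) - 4823459) = -4333795/(-537626 - 4823459) = -4333795/(-5361085) = -4333795*(-1/5361085) = 866759/1072217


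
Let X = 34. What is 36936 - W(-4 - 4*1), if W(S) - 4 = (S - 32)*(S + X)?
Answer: 37972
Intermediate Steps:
W(S) = 4 + (-32 + S)*(34 + S) (W(S) = 4 + (S - 32)*(S + 34) = 4 + (-32 + S)*(34 + S))
36936 - W(-4 - 4*1) = 36936 - (-1084 + (-4 - 4*1)² + 2*(-4 - 4*1)) = 36936 - (-1084 + (-4 - 4)² + 2*(-4 - 4)) = 36936 - (-1084 + (-8)² + 2*(-8)) = 36936 - (-1084 + 64 - 16) = 36936 - 1*(-1036) = 36936 + 1036 = 37972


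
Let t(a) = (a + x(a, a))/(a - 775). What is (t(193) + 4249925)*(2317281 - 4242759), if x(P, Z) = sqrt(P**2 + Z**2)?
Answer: -793764235711341/97 + 61936209*sqrt(2)/97 ≈ -8.1831e+12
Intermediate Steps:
t(a) = (a + sqrt(2)*sqrt(a**2))/(-775 + a) (t(a) = (a + sqrt(a**2 + a**2))/(a - 775) = (a + sqrt(2*a**2))/(-775 + a) = (a + sqrt(2)*sqrt(a**2))/(-775 + a))
(t(193) + 4249925)*(2317281 - 4242759) = ((193 + sqrt(2)*sqrt(193**2))/(-775 + 193) + 4249925)*(2317281 - 4242759) = ((193 + sqrt(2)*sqrt(37249))/(-582) + 4249925)*(-1925478) = (-(193 + sqrt(2)*193)/582 + 4249925)*(-1925478) = (-(193 + 193*sqrt(2))/582 + 4249925)*(-1925478) = ((-193/582 - 193*sqrt(2)/582) + 4249925)*(-1925478) = (2473456157/582 - 193*sqrt(2)/582)*(-1925478) = -793764235711341/97 + 61936209*sqrt(2)/97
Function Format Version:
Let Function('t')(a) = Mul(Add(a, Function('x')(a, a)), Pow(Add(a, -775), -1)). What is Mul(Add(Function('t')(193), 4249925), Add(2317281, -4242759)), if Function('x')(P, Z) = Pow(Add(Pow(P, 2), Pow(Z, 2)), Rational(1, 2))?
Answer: Add(Rational(-793764235711341, 97), Mul(Rational(61936209, 97), Pow(2, Rational(1, 2)))) ≈ -8.1831e+12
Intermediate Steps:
Function('t')(a) = Mul(Pow(Add(-775, a), -1), Add(a, Mul(Pow(2, Rational(1, 2)), Pow(Pow(a, 2), Rational(1, 2))))) (Function('t')(a) = Mul(Add(a, Pow(Add(Pow(a, 2), Pow(a, 2)), Rational(1, 2))), Pow(Add(a, -775), -1)) = Mul(Add(a, Pow(Mul(2, Pow(a, 2)), Rational(1, 2))), Pow(Add(-775, a), -1)) = Mul(Add(a, Mul(Pow(2, Rational(1, 2)), Pow(Pow(a, 2), Rational(1, 2)))), Pow(Add(-775, a), -1)) = Mul(Pow(Add(-775, a), -1), Add(a, Mul(Pow(2, Rational(1, 2)), Pow(Pow(a, 2), Rational(1, 2))))))
Mul(Add(Function('t')(193), 4249925), Add(2317281, -4242759)) = Mul(Add(Mul(Pow(Add(-775, 193), -1), Add(193, Mul(Pow(2, Rational(1, 2)), Pow(Pow(193, 2), Rational(1, 2))))), 4249925), Add(2317281, -4242759)) = Mul(Add(Mul(Pow(-582, -1), Add(193, Mul(Pow(2, Rational(1, 2)), Pow(37249, Rational(1, 2))))), 4249925), -1925478) = Mul(Add(Mul(Rational(-1, 582), Add(193, Mul(Pow(2, Rational(1, 2)), 193))), 4249925), -1925478) = Mul(Add(Mul(Rational(-1, 582), Add(193, Mul(193, Pow(2, Rational(1, 2))))), 4249925), -1925478) = Mul(Add(Add(Rational(-193, 582), Mul(Rational(-193, 582), Pow(2, Rational(1, 2)))), 4249925), -1925478) = Mul(Add(Rational(2473456157, 582), Mul(Rational(-193, 582), Pow(2, Rational(1, 2)))), -1925478) = Add(Rational(-793764235711341, 97), Mul(Rational(61936209, 97), Pow(2, Rational(1, 2))))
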